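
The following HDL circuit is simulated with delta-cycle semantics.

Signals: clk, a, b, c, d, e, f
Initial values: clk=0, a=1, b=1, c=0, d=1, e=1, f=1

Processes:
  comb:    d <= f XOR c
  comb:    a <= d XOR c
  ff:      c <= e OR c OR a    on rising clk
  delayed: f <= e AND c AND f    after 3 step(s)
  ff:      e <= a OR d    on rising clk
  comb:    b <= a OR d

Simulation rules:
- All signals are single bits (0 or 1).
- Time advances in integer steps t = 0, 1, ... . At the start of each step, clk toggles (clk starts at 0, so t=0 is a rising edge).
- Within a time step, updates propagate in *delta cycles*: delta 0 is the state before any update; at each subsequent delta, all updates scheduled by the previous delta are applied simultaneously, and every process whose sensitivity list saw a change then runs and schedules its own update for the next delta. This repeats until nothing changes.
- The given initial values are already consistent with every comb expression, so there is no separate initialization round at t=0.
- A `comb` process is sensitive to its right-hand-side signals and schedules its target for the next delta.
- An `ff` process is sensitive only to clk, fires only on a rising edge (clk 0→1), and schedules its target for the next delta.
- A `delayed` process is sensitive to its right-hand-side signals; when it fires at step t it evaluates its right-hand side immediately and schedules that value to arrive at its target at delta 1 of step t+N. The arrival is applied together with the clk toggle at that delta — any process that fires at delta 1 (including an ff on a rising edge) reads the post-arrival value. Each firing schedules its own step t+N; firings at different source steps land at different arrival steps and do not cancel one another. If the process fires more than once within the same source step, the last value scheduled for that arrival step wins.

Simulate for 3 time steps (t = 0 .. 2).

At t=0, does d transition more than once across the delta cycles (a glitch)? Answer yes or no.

t0.Δ0 c=0 a=1 d=1 e=1 b=1 clk=0 f=1
t0.Δ1 c=0 a=1 d=1 e=1 b=1 clk=1 f=1
t0.Δ2 c=1 a=1 d=1 e=1 b=1 clk=1 f=1
t0.Δ3 c=1 a=0 d=0 e=1 b=1 clk=1 f=1
t0.Δ4 c=1 a=1 d=0 e=1 b=0 clk=1 f=1
t0.Δ5 c=1 a=1 d=0 e=1 b=1 clk=1 f=1
t1.Δ0 c=1 a=1 d=0 e=1 b=1 clk=1 f=1
t1.Δ1 c=1 a=1 d=0 e=1 b=1 clk=0 f=1
t2.Δ0 c=1 a=1 d=0 e=1 b=1 clk=0 f=1
t2.Δ1 c=1 a=1 d=0 e=1 b=1 clk=1 f=1

no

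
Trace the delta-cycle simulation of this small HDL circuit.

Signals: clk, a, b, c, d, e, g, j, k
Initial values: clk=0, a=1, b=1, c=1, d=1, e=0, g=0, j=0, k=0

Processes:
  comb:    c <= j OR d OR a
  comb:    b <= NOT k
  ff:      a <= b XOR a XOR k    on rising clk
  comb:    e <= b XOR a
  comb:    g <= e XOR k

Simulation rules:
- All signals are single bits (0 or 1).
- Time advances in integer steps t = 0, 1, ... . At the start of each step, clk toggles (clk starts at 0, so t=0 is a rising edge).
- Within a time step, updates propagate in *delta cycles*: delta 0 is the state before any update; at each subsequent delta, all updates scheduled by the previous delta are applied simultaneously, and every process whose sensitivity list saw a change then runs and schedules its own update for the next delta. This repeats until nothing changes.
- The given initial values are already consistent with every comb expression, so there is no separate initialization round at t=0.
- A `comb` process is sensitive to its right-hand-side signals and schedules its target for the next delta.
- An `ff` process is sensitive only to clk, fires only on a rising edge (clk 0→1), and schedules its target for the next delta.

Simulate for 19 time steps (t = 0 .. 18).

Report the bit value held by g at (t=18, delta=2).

t0.Δ0 c=1 clk=0 b=1 a=1 g=0 e=0 d=1 j=0 k=0
t0.Δ1 c=1 clk=1 b=1 a=1 g=0 e=0 d=1 j=0 k=0
t0.Δ2 c=1 clk=1 b=1 a=0 g=0 e=0 d=1 j=0 k=0
t0.Δ3 c=1 clk=1 b=1 a=0 g=0 e=1 d=1 j=0 k=0
t0.Δ4 c=1 clk=1 b=1 a=0 g=1 e=1 d=1 j=0 k=0
t1.Δ0 c=1 clk=1 b=1 a=0 g=1 e=1 d=1 j=0 k=0
t1.Δ1 c=1 clk=0 b=1 a=0 g=1 e=1 d=1 j=0 k=0
t2.Δ0 c=1 clk=0 b=1 a=0 g=1 e=1 d=1 j=0 k=0
t2.Δ1 c=1 clk=1 b=1 a=0 g=1 e=1 d=1 j=0 k=0
t2.Δ2 c=1 clk=1 b=1 a=1 g=1 e=1 d=1 j=0 k=0
t2.Δ3 c=1 clk=1 b=1 a=1 g=1 e=0 d=1 j=0 k=0
t2.Δ4 c=1 clk=1 b=1 a=1 g=0 e=0 d=1 j=0 k=0
t3.Δ0 c=1 clk=1 b=1 a=1 g=0 e=0 d=1 j=0 k=0
t3.Δ1 c=1 clk=0 b=1 a=1 g=0 e=0 d=1 j=0 k=0
t4.Δ0 c=1 clk=0 b=1 a=1 g=0 e=0 d=1 j=0 k=0
t4.Δ1 c=1 clk=1 b=1 a=1 g=0 e=0 d=1 j=0 k=0
t4.Δ2 c=1 clk=1 b=1 a=0 g=0 e=0 d=1 j=0 k=0
t4.Δ3 c=1 clk=1 b=1 a=0 g=0 e=1 d=1 j=0 k=0
t4.Δ4 c=1 clk=1 b=1 a=0 g=1 e=1 d=1 j=0 k=0
t5.Δ0 c=1 clk=1 b=1 a=0 g=1 e=1 d=1 j=0 k=0
t5.Δ1 c=1 clk=0 b=1 a=0 g=1 e=1 d=1 j=0 k=0
t6.Δ0 c=1 clk=0 b=1 a=0 g=1 e=1 d=1 j=0 k=0
t6.Δ1 c=1 clk=1 b=1 a=0 g=1 e=1 d=1 j=0 k=0
t6.Δ2 c=1 clk=1 b=1 a=1 g=1 e=1 d=1 j=0 k=0
t6.Δ3 c=1 clk=1 b=1 a=1 g=1 e=0 d=1 j=0 k=0
t6.Δ4 c=1 clk=1 b=1 a=1 g=0 e=0 d=1 j=0 k=0
t7.Δ0 c=1 clk=1 b=1 a=1 g=0 e=0 d=1 j=0 k=0
t7.Δ1 c=1 clk=0 b=1 a=1 g=0 e=0 d=1 j=0 k=0
t8.Δ0 c=1 clk=0 b=1 a=1 g=0 e=0 d=1 j=0 k=0
t8.Δ1 c=1 clk=1 b=1 a=1 g=0 e=0 d=1 j=0 k=0
t8.Δ2 c=1 clk=1 b=1 a=0 g=0 e=0 d=1 j=0 k=0
t8.Δ3 c=1 clk=1 b=1 a=0 g=0 e=1 d=1 j=0 k=0
t8.Δ4 c=1 clk=1 b=1 a=0 g=1 e=1 d=1 j=0 k=0
t9.Δ0 c=1 clk=1 b=1 a=0 g=1 e=1 d=1 j=0 k=0
t9.Δ1 c=1 clk=0 b=1 a=0 g=1 e=1 d=1 j=0 k=0
t10.Δ0 c=1 clk=0 b=1 a=0 g=1 e=1 d=1 j=0 k=0
t10.Δ1 c=1 clk=1 b=1 a=0 g=1 e=1 d=1 j=0 k=0
t10.Δ2 c=1 clk=1 b=1 a=1 g=1 e=1 d=1 j=0 k=0
t10.Δ3 c=1 clk=1 b=1 a=1 g=1 e=0 d=1 j=0 k=0
t10.Δ4 c=1 clk=1 b=1 a=1 g=0 e=0 d=1 j=0 k=0
t11.Δ0 c=1 clk=1 b=1 a=1 g=0 e=0 d=1 j=0 k=0
t11.Δ1 c=1 clk=0 b=1 a=1 g=0 e=0 d=1 j=0 k=0
t12.Δ0 c=1 clk=0 b=1 a=1 g=0 e=0 d=1 j=0 k=0
t12.Δ1 c=1 clk=1 b=1 a=1 g=0 e=0 d=1 j=0 k=0
t12.Δ2 c=1 clk=1 b=1 a=0 g=0 e=0 d=1 j=0 k=0
t12.Δ3 c=1 clk=1 b=1 a=0 g=0 e=1 d=1 j=0 k=0
t12.Δ4 c=1 clk=1 b=1 a=0 g=1 e=1 d=1 j=0 k=0
t13.Δ0 c=1 clk=1 b=1 a=0 g=1 e=1 d=1 j=0 k=0
t13.Δ1 c=1 clk=0 b=1 a=0 g=1 e=1 d=1 j=0 k=0
t14.Δ0 c=1 clk=0 b=1 a=0 g=1 e=1 d=1 j=0 k=0
t14.Δ1 c=1 clk=1 b=1 a=0 g=1 e=1 d=1 j=0 k=0
t14.Δ2 c=1 clk=1 b=1 a=1 g=1 e=1 d=1 j=0 k=0
t14.Δ3 c=1 clk=1 b=1 a=1 g=1 e=0 d=1 j=0 k=0
t14.Δ4 c=1 clk=1 b=1 a=1 g=0 e=0 d=1 j=0 k=0
t15.Δ0 c=1 clk=1 b=1 a=1 g=0 e=0 d=1 j=0 k=0
t15.Δ1 c=1 clk=0 b=1 a=1 g=0 e=0 d=1 j=0 k=0
t16.Δ0 c=1 clk=0 b=1 a=1 g=0 e=0 d=1 j=0 k=0
t16.Δ1 c=1 clk=1 b=1 a=1 g=0 e=0 d=1 j=0 k=0
t16.Δ2 c=1 clk=1 b=1 a=0 g=0 e=0 d=1 j=0 k=0
t16.Δ3 c=1 clk=1 b=1 a=0 g=0 e=1 d=1 j=0 k=0
t16.Δ4 c=1 clk=1 b=1 a=0 g=1 e=1 d=1 j=0 k=0
t17.Δ0 c=1 clk=1 b=1 a=0 g=1 e=1 d=1 j=0 k=0
t17.Δ1 c=1 clk=0 b=1 a=0 g=1 e=1 d=1 j=0 k=0
t18.Δ0 c=1 clk=0 b=1 a=0 g=1 e=1 d=1 j=0 k=0
t18.Δ1 c=1 clk=1 b=1 a=0 g=1 e=1 d=1 j=0 k=0
t18.Δ2 c=1 clk=1 b=1 a=1 g=1 e=1 d=1 j=0 k=0
t18.Δ3 c=1 clk=1 b=1 a=1 g=1 e=0 d=1 j=0 k=0
t18.Δ4 c=1 clk=1 b=1 a=1 g=0 e=0 d=1 j=0 k=0

1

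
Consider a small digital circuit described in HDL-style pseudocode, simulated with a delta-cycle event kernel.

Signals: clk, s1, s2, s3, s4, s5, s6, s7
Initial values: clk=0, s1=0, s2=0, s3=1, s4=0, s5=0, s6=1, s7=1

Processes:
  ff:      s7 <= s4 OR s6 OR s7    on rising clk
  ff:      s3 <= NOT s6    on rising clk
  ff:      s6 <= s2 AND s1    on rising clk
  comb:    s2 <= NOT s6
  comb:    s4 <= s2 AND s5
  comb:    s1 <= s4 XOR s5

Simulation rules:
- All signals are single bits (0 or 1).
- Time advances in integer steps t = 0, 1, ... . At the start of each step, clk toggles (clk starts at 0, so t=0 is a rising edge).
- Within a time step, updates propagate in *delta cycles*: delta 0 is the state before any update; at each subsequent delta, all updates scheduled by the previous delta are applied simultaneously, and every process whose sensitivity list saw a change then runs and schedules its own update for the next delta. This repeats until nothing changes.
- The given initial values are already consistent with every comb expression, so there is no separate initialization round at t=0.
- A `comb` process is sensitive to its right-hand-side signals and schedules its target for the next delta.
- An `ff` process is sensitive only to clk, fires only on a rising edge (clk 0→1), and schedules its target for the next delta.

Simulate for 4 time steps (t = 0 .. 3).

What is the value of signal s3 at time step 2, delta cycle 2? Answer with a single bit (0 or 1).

1

t=0 Δ0: s3=1 s5=0 s7=1 s6=1 clk=0 s4=0 s2=0 s1=0
  Δ1: clk:0→1
  Δ2: s3:1→0, s6:1→0
  Δ3: s2:0→1
  (3Δ to stable)
t=1 Δ0: s3=0 s5=0 s7=1 s6=0 clk=1 s4=0 s2=1 s1=0
  Δ1: clk:1→0
  (1Δ to stable)
t=2 Δ0: s3=0 s5=0 s7=1 s6=0 clk=0 s4=0 s2=1 s1=0
  Δ1: clk:0→1
  Δ2: s3:0→1
  (2Δ to stable)
t=3 Δ0: s3=1 s5=0 s7=1 s6=0 clk=1 s4=0 s2=1 s1=0
  Δ1: clk:1→0
  (1Δ to stable)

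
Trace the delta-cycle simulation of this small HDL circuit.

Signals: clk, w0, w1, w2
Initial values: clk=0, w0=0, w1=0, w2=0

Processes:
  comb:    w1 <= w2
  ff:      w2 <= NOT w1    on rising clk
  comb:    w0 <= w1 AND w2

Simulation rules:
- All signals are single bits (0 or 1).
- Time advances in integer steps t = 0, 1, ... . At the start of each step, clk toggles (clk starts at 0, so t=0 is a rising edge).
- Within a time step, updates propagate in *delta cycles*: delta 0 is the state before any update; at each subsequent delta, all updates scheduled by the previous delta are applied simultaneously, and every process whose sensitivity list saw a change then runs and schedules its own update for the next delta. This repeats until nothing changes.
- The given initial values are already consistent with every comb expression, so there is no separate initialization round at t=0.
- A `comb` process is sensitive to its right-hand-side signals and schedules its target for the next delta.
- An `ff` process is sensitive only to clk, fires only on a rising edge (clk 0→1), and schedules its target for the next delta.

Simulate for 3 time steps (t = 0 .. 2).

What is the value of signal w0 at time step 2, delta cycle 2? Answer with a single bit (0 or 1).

1

[bits: w1,w2,w0,clk]
t=0: Δ0=0000 Δ1=0001 Δ2=0101 Δ3=1101 Δ4=1111 | 4Δ
t=1: Δ0=1111 Δ1=1110 | 1Δ
t=2: Δ0=1110 Δ1=1111 Δ2=1011 Δ3=0001 | 3Δ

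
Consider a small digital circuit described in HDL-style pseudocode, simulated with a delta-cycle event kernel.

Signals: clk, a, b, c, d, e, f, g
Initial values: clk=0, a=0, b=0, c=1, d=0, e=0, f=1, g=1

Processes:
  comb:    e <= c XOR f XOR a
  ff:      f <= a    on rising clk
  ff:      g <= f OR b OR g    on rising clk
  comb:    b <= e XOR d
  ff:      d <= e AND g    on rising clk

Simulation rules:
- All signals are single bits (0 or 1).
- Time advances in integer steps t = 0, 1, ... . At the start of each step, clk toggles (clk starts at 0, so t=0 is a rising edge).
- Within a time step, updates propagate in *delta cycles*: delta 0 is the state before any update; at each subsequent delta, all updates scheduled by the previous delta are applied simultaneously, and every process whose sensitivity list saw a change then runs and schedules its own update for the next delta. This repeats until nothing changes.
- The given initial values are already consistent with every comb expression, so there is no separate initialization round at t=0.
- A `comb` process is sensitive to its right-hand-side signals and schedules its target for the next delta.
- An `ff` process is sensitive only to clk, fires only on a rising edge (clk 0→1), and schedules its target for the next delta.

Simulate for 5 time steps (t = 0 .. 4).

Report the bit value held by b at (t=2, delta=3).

0

[bits: d,c,a,g,e,f,clk,b]
t=0: Δ0=01010100 Δ1=01010110 Δ2=01010010 Δ3=01011010 Δ4=01011011 | 4Δ
t=1: Δ0=01011011 Δ1=01011001 | 1Δ
t=2: Δ0=01011001 Δ1=01011011 Δ2=11011011 Δ3=11011010 | 3Δ
t=3: Δ0=11011010 Δ1=11011000 | 1Δ
t=4: Δ0=11011000 Δ1=11011010 | 1Δ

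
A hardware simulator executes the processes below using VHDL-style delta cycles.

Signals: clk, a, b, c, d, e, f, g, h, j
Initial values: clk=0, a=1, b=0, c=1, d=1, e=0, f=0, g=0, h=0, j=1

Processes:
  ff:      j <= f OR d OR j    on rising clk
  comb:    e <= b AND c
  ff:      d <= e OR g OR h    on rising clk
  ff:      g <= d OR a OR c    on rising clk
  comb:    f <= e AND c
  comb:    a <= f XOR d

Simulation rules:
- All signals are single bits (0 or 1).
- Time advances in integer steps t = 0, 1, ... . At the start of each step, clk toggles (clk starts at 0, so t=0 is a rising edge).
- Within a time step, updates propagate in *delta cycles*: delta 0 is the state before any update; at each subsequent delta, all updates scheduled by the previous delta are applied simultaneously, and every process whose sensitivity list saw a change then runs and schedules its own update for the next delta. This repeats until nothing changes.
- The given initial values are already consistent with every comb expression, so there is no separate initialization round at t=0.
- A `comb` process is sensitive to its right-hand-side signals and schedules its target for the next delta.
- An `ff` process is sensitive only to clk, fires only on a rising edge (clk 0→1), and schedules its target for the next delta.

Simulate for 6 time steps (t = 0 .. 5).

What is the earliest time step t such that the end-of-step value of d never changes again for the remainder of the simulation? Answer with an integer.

2

t=0 Δ0: h=0 c=1 f=0 g=0 d=1 clk=0 j=1 a=1 e=0 b=0
  Δ1: clk:0→1
  Δ2: g:0→1, d:1→0
  Δ3: a:1→0
  (3Δ to stable)
t=1 Δ0: h=0 c=1 f=0 g=1 d=0 clk=1 j=1 a=0 e=0 b=0
  Δ1: clk:1→0
  (1Δ to stable)
t=2 Δ0: h=0 c=1 f=0 g=1 d=0 clk=0 j=1 a=0 e=0 b=0
  Δ1: clk:0→1
  Δ2: d:0→1
  Δ3: a:0→1
  (3Δ to stable)
t=3 Δ0: h=0 c=1 f=0 g=1 d=1 clk=1 j=1 a=1 e=0 b=0
  Δ1: clk:1→0
  (1Δ to stable)
t=4 Δ0: h=0 c=1 f=0 g=1 d=1 clk=0 j=1 a=1 e=0 b=0
  Δ1: clk:0→1
  (1Δ to stable)
t=5 Δ0: h=0 c=1 f=0 g=1 d=1 clk=1 j=1 a=1 e=0 b=0
  Δ1: clk:1→0
  (1Δ to stable)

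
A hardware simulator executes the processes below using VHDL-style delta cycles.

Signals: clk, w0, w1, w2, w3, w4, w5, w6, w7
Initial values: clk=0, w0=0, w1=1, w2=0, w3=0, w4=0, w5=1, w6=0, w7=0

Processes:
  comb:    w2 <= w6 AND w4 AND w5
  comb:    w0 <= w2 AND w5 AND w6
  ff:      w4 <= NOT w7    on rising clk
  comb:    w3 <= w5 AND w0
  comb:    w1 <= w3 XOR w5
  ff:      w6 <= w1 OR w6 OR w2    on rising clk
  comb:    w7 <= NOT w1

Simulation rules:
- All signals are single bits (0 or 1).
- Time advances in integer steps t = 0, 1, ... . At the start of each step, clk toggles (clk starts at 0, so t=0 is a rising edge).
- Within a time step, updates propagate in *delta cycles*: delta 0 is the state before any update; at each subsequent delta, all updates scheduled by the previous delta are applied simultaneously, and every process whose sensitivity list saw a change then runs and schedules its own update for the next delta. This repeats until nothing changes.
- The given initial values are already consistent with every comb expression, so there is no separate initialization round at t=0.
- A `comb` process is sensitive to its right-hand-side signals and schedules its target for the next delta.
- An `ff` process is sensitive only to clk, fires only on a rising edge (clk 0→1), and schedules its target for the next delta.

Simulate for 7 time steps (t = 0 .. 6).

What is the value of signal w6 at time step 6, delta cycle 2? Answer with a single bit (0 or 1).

1

t=0 Δ0: w6=0 w0=0 w3=0 w4=0 w2=0 w7=0 w1=1 w5=1 clk=0
  Δ1: clk:0→1
  Δ2: w6:0→1, w4:0→1
  Δ3: w2:0→1
  Δ4: w0:0→1
  Δ5: w3:0→1
  Δ6: w1:1→0
  Δ7: w7:0→1
  (7Δ to stable)
t=1 Δ0: w6=1 w0=1 w3=1 w4=1 w2=1 w7=1 w1=0 w5=1 clk=1
  Δ1: clk:1→0
  (1Δ to stable)
t=2 Δ0: w6=1 w0=1 w3=1 w4=1 w2=1 w7=1 w1=0 w5=1 clk=0
  Δ1: clk:0→1
  Δ2: w4:1→0
  Δ3: w2:1→0
  Δ4: w0:1→0
  Δ5: w3:1→0
  Δ6: w1:0→1
  Δ7: w7:1→0
  (7Δ to stable)
t=3 Δ0: w6=1 w0=0 w3=0 w4=0 w2=0 w7=0 w1=1 w5=1 clk=1
  Δ1: clk:1→0
  (1Δ to stable)
t=4 Δ0: w6=1 w0=0 w3=0 w4=0 w2=0 w7=0 w1=1 w5=1 clk=0
  Δ1: clk:0→1
  Δ2: w4:0→1
  Δ3: w2:0→1
  Δ4: w0:0→1
  Δ5: w3:0→1
  Δ6: w1:1→0
  Δ7: w7:0→1
  (7Δ to stable)
t=5 Δ0: w6=1 w0=1 w3=1 w4=1 w2=1 w7=1 w1=0 w5=1 clk=1
  Δ1: clk:1→0
  (1Δ to stable)
t=6 Δ0: w6=1 w0=1 w3=1 w4=1 w2=1 w7=1 w1=0 w5=1 clk=0
  Δ1: clk:0→1
  Δ2: w4:1→0
  Δ3: w2:1→0
  Δ4: w0:1→0
  Δ5: w3:1→0
  Δ6: w1:0→1
  Δ7: w7:1→0
  (7Δ to stable)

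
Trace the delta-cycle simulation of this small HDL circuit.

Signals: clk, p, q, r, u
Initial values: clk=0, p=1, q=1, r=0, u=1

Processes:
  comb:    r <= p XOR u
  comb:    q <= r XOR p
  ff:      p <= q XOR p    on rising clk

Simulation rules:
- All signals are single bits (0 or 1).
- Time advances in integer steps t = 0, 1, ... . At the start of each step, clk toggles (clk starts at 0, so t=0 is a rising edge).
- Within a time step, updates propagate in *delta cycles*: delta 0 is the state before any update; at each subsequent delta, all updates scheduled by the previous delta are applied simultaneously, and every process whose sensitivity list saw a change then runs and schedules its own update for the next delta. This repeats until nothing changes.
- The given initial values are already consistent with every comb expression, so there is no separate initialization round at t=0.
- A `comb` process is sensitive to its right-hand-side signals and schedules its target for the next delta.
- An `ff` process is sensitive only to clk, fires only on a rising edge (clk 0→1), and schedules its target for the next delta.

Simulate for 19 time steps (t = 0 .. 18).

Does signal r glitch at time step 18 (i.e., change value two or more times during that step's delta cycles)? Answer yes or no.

no

t=0 Δ0: clk=0 r=0 p=1 q=1 u=1
  Δ1: clk:0→1
  Δ2: p:1→0
  Δ3: r:0→1, q:1→0
  Δ4: q:0→1
  (4Δ to stable)
t=1 Δ0: clk=1 r=1 p=0 q=1 u=1
  Δ1: clk:1→0
  (1Δ to stable)
t=2 Δ0: clk=0 r=1 p=0 q=1 u=1
  Δ1: clk:0→1
  Δ2: p:0→1
  Δ3: r:1→0, q:1→0
  Δ4: q:0→1
  (4Δ to stable)
t=3 Δ0: clk=1 r=0 p=1 q=1 u=1
  Δ1: clk:1→0
  (1Δ to stable)
t=4 Δ0: clk=0 r=0 p=1 q=1 u=1
  Δ1: clk:0→1
  Δ2: p:1→0
  Δ3: r:0→1, q:1→0
  Δ4: q:0→1
  (4Δ to stable)
t=5 Δ0: clk=1 r=1 p=0 q=1 u=1
  Δ1: clk:1→0
  (1Δ to stable)
t=6 Δ0: clk=0 r=1 p=0 q=1 u=1
  Δ1: clk:0→1
  Δ2: p:0→1
  Δ3: r:1→0, q:1→0
  Δ4: q:0→1
  (4Δ to stable)
t=7 Δ0: clk=1 r=0 p=1 q=1 u=1
  Δ1: clk:1→0
  (1Δ to stable)
t=8 Δ0: clk=0 r=0 p=1 q=1 u=1
  Δ1: clk:0→1
  Δ2: p:1→0
  Δ3: r:0→1, q:1→0
  Δ4: q:0→1
  (4Δ to stable)
t=9 Δ0: clk=1 r=1 p=0 q=1 u=1
  Δ1: clk:1→0
  (1Δ to stable)
t=10 Δ0: clk=0 r=1 p=0 q=1 u=1
  Δ1: clk:0→1
  Δ2: p:0→1
  Δ3: r:1→0, q:1→0
  Δ4: q:0→1
  (4Δ to stable)
t=11 Δ0: clk=1 r=0 p=1 q=1 u=1
  Δ1: clk:1→0
  (1Δ to stable)
t=12 Δ0: clk=0 r=0 p=1 q=1 u=1
  Δ1: clk:0→1
  Δ2: p:1→0
  Δ3: r:0→1, q:1→0
  Δ4: q:0→1
  (4Δ to stable)
t=13 Δ0: clk=1 r=1 p=0 q=1 u=1
  Δ1: clk:1→0
  (1Δ to stable)
t=14 Δ0: clk=0 r=1 p=0 q=1 u=1
  Δ1: clk:0→1
  Δ2: p:0→1
  Δ3: r:1→0, q:1→0
  Δ4: q:0→1
  (4Δ to stable)
t=15 Δ0: clk=1 r=0 p=1 q=1 u=1
  Δ1: clk:1→0
  (1Δ to stable)
t=16 Δ0: clk=0 r=0 p=1 q=1 u=1
  Δ1: clk:0→1
  Δ2: p:1→0
  Δ3: r:0→1, q:1→0
  Δ4: q:0→1
  (4Δ to stable)
t=17 Δ0: clk=1 r=1 p=0 q=1 u=1
  Δ1: clk:1→0
  (1Δ to stable)
t=18 Δ0: clk=0 r=1 p=0 q=1 u=1
  Δ1: clk:0→1
  Δ2: p:0→1
  Δ3: r:1→0, q:1→0
  Δ4: q:0→1
  (4Δ to stable)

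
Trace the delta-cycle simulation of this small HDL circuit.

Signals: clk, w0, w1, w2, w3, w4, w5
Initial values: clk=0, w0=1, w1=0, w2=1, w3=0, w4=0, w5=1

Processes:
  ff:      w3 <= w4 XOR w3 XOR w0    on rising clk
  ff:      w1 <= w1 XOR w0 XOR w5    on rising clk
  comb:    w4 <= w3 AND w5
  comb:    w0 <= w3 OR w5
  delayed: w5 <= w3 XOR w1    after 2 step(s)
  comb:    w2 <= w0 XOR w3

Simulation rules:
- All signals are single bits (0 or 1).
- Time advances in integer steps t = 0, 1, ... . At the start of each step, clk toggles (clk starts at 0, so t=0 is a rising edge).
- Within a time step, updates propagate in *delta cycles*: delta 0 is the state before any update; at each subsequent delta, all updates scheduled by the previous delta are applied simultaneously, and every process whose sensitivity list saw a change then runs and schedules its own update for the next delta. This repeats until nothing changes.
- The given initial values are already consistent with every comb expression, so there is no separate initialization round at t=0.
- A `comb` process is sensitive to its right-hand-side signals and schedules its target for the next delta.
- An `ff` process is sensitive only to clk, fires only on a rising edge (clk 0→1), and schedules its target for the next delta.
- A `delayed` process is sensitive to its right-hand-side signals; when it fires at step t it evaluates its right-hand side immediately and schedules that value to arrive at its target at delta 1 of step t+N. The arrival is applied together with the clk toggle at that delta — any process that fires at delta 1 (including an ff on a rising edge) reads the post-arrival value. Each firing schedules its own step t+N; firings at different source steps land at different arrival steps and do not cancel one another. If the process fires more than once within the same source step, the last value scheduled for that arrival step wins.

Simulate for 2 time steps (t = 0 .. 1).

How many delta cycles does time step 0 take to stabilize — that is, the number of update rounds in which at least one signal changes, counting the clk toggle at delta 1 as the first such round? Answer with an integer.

3

t0.Δ0 w2=1 w0=1 w1=0 w4=0 clk=0 w3=0 w5=1
t0.Δ1 w2=1 w0=1 w1=0 w4=0 clk=1 w3=0 w5=1
t0.Δ2 w2=1 w0=1 w1=0 w4=0 clk=1 w3=1 w5=1
t0.Δ3 w2=0 w0=1 w1=0 w4=1 clk=1 w3=1 w5=1
t1.Δ0 w2=0 w0=1 w1=0 w4=1 clk=1 w3=1 w5=1
t1.Δ1 w2=0 w0=1 w1=0 w4=1 clk=0 w3=1 w5=1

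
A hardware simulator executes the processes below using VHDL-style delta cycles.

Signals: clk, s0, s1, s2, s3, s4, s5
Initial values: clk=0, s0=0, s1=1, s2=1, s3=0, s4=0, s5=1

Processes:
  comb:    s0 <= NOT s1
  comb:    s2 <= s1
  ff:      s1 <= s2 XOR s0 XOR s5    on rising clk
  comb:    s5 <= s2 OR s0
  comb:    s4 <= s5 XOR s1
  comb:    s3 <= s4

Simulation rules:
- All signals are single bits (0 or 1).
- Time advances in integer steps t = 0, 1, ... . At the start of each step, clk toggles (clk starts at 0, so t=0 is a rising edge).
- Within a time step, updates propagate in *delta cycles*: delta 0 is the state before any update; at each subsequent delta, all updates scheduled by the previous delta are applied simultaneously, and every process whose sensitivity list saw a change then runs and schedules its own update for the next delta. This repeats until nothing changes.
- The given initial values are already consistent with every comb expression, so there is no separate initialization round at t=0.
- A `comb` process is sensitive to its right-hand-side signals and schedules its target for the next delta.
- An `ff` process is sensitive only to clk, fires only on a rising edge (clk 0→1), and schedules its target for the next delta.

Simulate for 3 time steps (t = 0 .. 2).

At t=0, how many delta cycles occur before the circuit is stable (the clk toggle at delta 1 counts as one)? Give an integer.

[bits: s4,s1,s2,s5,s0,clk,s3]
t=0: Δ0=0111000 Δ1=0111010 Δ2=0011010 Δ3=1001110 Δ4=1001111 | 4Δ
t=1: Δ0=1001111 Δ1=1001101 | 1Δ
t=2: Δ0=1001101 Δ1=1001111 | 1Δ

4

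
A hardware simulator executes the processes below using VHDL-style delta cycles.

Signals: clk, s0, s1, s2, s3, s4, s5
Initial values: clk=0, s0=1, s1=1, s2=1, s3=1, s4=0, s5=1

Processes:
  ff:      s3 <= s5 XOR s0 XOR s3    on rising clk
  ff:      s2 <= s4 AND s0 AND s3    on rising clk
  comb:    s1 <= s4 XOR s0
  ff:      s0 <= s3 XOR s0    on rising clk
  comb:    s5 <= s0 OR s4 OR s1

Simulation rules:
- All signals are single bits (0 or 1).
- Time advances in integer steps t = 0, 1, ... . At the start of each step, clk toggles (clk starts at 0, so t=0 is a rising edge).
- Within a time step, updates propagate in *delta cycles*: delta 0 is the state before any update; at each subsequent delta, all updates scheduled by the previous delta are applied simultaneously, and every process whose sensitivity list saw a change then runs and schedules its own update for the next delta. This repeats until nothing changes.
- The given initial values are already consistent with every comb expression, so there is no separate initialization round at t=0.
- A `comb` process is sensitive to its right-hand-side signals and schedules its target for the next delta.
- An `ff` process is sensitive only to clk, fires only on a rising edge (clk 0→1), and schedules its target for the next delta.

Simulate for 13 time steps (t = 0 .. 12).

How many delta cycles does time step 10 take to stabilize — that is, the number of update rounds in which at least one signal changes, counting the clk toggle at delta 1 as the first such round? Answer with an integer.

3

t0.Δ0 s1=1 s4=0 s3=1 clk=0 s5=1 s0=1 s2=1
t0.Δ1 s1=1 s4=0 s3=1 clk=1 s5=1 s0=1 s2=1
t0.Δ2 s1=1 s4=0 s3=1 clk=1 s5=1 s0=0 s2=0
t0.Δ3 s1=0 s4=0 s3=1 clk=1 s5=1 s0=0 s2=0
t0.Δ4 s1=0 s4=0 s3=1 clk=1 s5=0 s0=0 s2=0
t1.Δ0 s1=0 s4=0 s3=1 clk=1 s5=0 s0=0 s2=0
t1.Δ1 s1=0 s4=0 s3=1 clk=0 s5=0 s0=0 s2=0
t2.Δ0 s1=0 s4=0 s3=1 clk=0 s5=0 s0=0 s2=0
t2.Δ1 s1=0 s4=0 s3=1 clk=1 s5=0 s0=0 s2=0
t2.Δ2 s1=0 s4=0 s3=1 clk=1 s5=0 s0=1 s2=0
t2.Δ3 s1=1 s4=0 s3=1 clk=1 s5=1 s0=1 s2=0
t3.Δ0 s1=1 s4=0 s3=1 clk=1 s5=1 s0=1 s2=0
t3.Δ1 s1=1 s4=0 s3=1 clk=0 s5=1 s0=1 s2=0
t4.Δ0 s1=1 s4=0 s3=1 clk=0 s5=1 s0=1 s2=0
t4.Δ1 s1=1 s4=0 s3=1 clk=1 s5=1 s0=1 s2=0
t4.Δ2 s1=1 s4=0 s3=1 clk=1 s5=1 s0=0 s2=0
t4.Δ3 s1=0 s4=0 s3=1 clk=1 s5=1 s0=0 s2=0
t4.Δ4 s1=0 s4=0 s3=1 clk=1 s5=0 s0=0 s2=0
t5.Δ0 s1=0 s4=0 s3=1 clk=1 s5=0 s0=0 s2=0
t5.Δ1 s1=0 s4=0 s3=1 clk=0 s5=0 s0=0 s2=0
t6.Δ0 s1=0 s4=0 s3=1 clk=0 s5=0 s0=0 s2=0
t6.Δ1 s1=0 s4=0 s3=1 clk=1 s5=0 s0=0 s2=0
t6.Δ2 s1=0 s4=0 s3=1 clk=1 s5=0 s0=1 s2=0
t6.Δ3 s1=1 s4=0 s3=1 clk=1 s5=1 s0=1 s2=0
t7.Δ0 s1=1 s4=0 s3=1 clk=1 s5=1 s0=1 s2=0
t7.Δ1 s1=1 s4=0 s3=1 clk=0 s5=1 s0=1 s2=0
t8.Δ0 s1=1 s4=0 s3=1 clk=0 s5=1 s0=1 s2=0
t8.Δ1 s1=1 s4=0 s3=1 clk=1 s5=1 s0=1 s2=0
t8.Δ2 s1=1 s4=0 s3=1 clk=1 s5=1 s0=0 s2=0
t8.Δ3 s1=0 s4=0 s3=1 clk=1 s5=1 s0=0 s2=0
t8.Δ4 s1=0 s4=0 s3=1 clk=1 s5=0 s0=0 s2=0
t9.Δ0 s1=0 s4=0 s3=1 clk=1 s5=0 s0=0 s2=0
t9.Δ1 s1=0 s4=0 s3=1 clk=0 s5=0 s0=0 s2=0
t10.Δ0 s1=0 s4=0 s3=1 clk=0 s5=0 s0=0 s2=0
t10.Δ1 s1=0 s4=0 s3=1 clk=1 s5=0 s0=0 s2=0
t10.Δ2 s1=0 s4=0 s3=1 clk=1 s5=0 s0=1 s2=0
t10.Δ3 s1=1 s4=0 s3=1 clk=1 s5=1 s0=1 s2=0
t11.Δ0 s1=1 s4=0 s3=1 clk=1 s5=1 s0=1 s2=0
t11.Δ1 s1=1 s4=0 s3=1 clk=0 s5=1 s0=1 s2=0
t12.Δ0 s1=1 s4=0 s3=1 clk=0 s5=1 s0=1 s2=0
t12.Δ1 s1=1 s4=0 s3=1 clk=1 s5=1 s0=1 s2=0
t12.Δ2 s1=1 s4=0 s3=1 clk=1 s5=1 s0=0 s2=0
t12.Δ3 s1=0 s4=0 s3=1 clk=1 s5=1 s0=0 s2=0
t12.Δ4 s1=0 s4=0 s3=1 clk=1 s5=0 s0=0 s2=0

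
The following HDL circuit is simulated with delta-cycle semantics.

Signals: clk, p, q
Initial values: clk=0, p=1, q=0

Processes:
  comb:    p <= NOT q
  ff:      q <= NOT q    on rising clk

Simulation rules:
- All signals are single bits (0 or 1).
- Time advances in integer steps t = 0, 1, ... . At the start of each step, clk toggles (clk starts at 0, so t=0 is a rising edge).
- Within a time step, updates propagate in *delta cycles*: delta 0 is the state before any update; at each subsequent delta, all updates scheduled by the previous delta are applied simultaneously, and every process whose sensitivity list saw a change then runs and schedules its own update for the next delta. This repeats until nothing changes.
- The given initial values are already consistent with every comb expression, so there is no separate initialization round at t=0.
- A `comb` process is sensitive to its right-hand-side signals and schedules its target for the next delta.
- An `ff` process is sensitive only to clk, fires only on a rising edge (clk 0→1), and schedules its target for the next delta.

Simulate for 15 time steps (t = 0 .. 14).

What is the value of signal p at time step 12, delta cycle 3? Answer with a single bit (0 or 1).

0

t=0 Δ0: clk=0 p=1 q=0
  Δ1: clk:0→1
  Δ2: q:0→1
  Δ3: p:1→0
  (3Δ to stable)
t=1 Δ0: clk=1 p=0 q=1
  Δ1: clk:1→0
  (1Δ to stable)
t=2 Δ0: clk=0 p=0 q=1
  Δ1: clk:0→1
  Δ2: q:1→0
  Δ3: p:0→1
  (3Δ to stable)
t=3 Δ0: clk=1 p=1 q=0
  Δ1: clk:1→0
  (1Δ to stable)
t=4 Δ0: clk=0 p=1 q=0
  Δ1: clk:0→1
  Δ2: q:0→1
  Δ3: p:1→0
  (3Δ to stable)
t=5 Δ0: clk=1 p=0 q=1
  Δ1: clk:1→0
  (1Δ to stable)
t=6 Δ0: clk=0 p=0 q=1
  Δ1: clk:0→1
  Δ2: q:1→0
  Δ3: p:0→1
  (3Δ to stable)
t=7 Δ0: clk=1 p=1 q=0
  Δ1: clk:1→0
  (1Δ to stable)
t=8 Δ0: clk=0 p=1 q=0
  Δ1: clk:0→1
  Δ2: q:0→1
  Δ3: p:1→0
  (3Δ to stable)
t=9 Δ0: clk=1 p=0 q=1
  Δ1: clk:1→0
  (1Δ to stable)
t=10 Δ0: clk=0 p=0 q=1
  Δ1: clk:0→1
  Δ2: q:1→0
  Δ3: p:0→1
  (3Δ to stable)
t=11 Δ0: clk=1 p=1 q=0
  Δ1: clk:1→0
  (1Δ to stable)
t=12 Δ0: clk=0 p=1 q=0
  Δ1: clk:0→1
  Δ2: q:0→1
  Δ3: p:1→0
  (3Δ to stable)
t=13 Δ0: clk=1 p=0 q=1
  Δ1: clk:1→0
  (1Δ to stable)
t=14 Δ0: clk=0 p=0 q=1
  Δ1: clk:0→1
  Δ2: q:1→0
  Δ3: p:0→1
  (3Δ to stable)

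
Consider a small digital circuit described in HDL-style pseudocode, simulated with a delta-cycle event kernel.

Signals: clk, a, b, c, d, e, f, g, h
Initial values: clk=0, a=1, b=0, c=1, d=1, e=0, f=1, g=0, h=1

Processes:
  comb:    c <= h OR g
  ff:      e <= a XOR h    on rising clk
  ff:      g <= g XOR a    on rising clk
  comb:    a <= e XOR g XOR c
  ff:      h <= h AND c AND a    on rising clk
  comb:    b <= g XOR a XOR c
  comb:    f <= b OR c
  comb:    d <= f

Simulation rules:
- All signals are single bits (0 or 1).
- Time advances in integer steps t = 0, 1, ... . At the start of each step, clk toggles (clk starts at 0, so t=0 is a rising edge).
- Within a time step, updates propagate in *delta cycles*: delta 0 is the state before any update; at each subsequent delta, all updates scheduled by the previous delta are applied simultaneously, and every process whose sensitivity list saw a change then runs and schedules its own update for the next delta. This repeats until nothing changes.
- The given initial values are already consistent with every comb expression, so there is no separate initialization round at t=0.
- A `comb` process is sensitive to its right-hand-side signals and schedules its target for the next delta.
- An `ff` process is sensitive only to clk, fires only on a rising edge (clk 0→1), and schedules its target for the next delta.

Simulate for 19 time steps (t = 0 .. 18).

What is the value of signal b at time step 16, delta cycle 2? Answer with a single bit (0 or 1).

[bits: b,clk,d,a,g,c,e,h,f]
t=0: Δ0=001101011 Δ1=011101011 Δ2=011111011 Δ3=111011011 Δ4=011011011 | 4Δ
t=1: Δ0=011011011 Δ1=001011011 | 1Δ
t=2: Δ0=001011011 Δ1=011011011 Δ2=011011101 Δ3=011111101 Δ4=111111101 | 4Δ
t=3: Δ0=111111101 Δ1=101111101 | 1Δ
t=4: Δ0=101111101 Δ1=111111101 Δ2=111101101 Δ3=011000101 Δ4=011100100 Δ5=110100100 Δ6=110100101 Δ7=111100101 | 7Δ
t=5: Δ0=111100101 Δ1=101100101 | 1Δ
t=6: Δ0=101100101 Δ1=111100101 Δ2=111110101 Δ3=011011101 Δ4=011111101 Δ5=111111101 | 5Δ
t=7: Δ0=111111101 Δ1=101111101 | 1Δ
t=8: Δ0=101111101 Δ1=111111101 Δ2=111101101 Δ3=011000101 Δ4=011100100 Δ5=110100100 Δ6=110100101 Δ7=111100101 | 7Δ
t=9: Δ0=111100101 Δ1=101100101 | 1Δ
t=10: Δ0=101100101 Δ1=111100101 Δ2=111110101 Δ3=011011101 Δ4=011111101 Δ5=111111101 | 5Δ
t=11: Δ0=111111101 Δ1=101111101 | 1Δ
t=12: Δ0=101111101 Δ1=111111101 Δ2=111101101 Δ3=011000101 Δ4=011100100 Δ5=110100100 Δ6=110100101 Δ7=111100101 | 7Δ
t=13: Δ0=111100101 Δ1=101100101 | 1Δ
t=14: Δ0=101100101 Δ1=111100101 Δ2=111110101 Δ3=011011101 Δ4=011111101 Δ5=111111101 | 5Δ
t=15: Δ0=111111101 Δ1=101111101 | 1Δ
t=16: Δ0=101111101 Δ1=111111101 Δ2=111101101 Δ3=011000101 Δ4=011100100 Δ5=110100100 Δ6=110100101 Δ7=111100101 | 7Δ
t=17: Δ0=111100101 Δ1=101100101 | 1Δ
t=18: Δ0=101100101 Δ1=111100101 Δ2=111110101 Δ3=011011101 Δ4=011111101 Δ5=111111101 | 5Δ

1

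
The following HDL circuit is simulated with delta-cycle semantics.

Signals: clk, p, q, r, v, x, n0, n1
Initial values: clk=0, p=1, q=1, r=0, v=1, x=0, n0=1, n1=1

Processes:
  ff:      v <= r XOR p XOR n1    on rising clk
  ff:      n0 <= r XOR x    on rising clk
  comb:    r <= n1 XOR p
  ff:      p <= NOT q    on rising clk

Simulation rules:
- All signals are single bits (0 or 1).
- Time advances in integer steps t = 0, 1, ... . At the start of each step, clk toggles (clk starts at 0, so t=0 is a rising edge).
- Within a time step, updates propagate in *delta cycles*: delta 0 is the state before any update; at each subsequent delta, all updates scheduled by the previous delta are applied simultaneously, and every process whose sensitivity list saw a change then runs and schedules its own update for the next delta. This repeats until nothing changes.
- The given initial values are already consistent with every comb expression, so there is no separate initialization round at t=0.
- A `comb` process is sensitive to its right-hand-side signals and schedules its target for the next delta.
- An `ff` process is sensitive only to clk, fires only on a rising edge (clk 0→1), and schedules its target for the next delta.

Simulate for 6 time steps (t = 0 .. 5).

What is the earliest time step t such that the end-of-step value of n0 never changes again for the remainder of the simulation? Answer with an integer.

2

[bits: clk,r,n1,n0,v,q,x,p]
t=0: Δ0=00111101 Δ1=10111101 Δ2=10100100 Δ3=11100100 | 3Δ
t=1: Δ0=11100100 Δ1=01100100 | 1Δ
t=2: Δ0=01100100 Δ1=11100100 Δ2=11110100 | 2Δ
t=3: Δ0=11110100 Δ1=01110100 | 1Δ
t=4: Δ0=01110100 Δ1=11110100 | 1Δ
t=5: Δ0=11110100 Δ1=01110100 | 1Δ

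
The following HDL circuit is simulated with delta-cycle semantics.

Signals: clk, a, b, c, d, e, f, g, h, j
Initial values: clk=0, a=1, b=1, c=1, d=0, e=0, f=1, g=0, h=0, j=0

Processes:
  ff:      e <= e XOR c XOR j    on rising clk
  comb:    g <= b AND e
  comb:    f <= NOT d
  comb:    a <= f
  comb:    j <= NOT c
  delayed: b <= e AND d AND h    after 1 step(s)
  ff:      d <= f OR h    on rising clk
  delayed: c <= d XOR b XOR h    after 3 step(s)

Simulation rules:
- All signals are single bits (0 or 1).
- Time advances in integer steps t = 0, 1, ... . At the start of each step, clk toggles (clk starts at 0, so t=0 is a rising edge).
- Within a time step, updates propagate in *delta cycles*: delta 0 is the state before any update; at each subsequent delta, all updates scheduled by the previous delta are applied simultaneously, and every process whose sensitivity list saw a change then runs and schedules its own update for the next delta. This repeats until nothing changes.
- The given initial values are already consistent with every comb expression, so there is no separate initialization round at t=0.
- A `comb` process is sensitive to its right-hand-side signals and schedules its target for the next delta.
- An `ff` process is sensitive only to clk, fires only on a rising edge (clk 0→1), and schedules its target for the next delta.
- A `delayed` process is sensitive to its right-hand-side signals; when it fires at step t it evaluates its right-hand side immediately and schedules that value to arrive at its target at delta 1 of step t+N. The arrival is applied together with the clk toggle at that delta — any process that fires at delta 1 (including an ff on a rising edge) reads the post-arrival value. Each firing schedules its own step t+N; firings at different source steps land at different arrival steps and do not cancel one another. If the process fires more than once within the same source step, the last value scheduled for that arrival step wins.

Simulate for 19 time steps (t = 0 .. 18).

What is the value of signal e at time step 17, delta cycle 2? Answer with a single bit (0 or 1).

0

t=0 Δ0: d=0 e=0 f=1 c=1 clk=0 b=1 g=0 h=0 a=1 j=0
  Δ1: clk:0→1
  Δ2: d:0→1, e:0→1
  Δ3: f:1→0, g:0→1
  Δ4: a:1→0
  (4Δ to stable)
t=1 Δ0: d=1 e=1 f=0 c=1 clk=1 b=1 g=1 h=0 a=0 j=0
  Δ1: clk:1→0, b:1→0
  Δ2: g:1→0
  (2Δ to stable)
t=2 Δ0: d=1 e=1 f=0 c=1 clk=0 b=0 g=0 h=0 a=0 j=0
  Δ1: clk:0→1
  Δ2: d:1→0, e:1→0
  Δ3: f:0→1
  Δ4: a:0→1
  (4Δ to stable)
t=3 Δ0: d=0 e=0 f=1 c=1 clk=1 b=0 g=0 h=0 a=1 j=0
  Δ1: c:1→0, clk:1→0
  Δ2: j:0→1
  (2Δ to stable)
t=4 Δ0: d=0 e=0 f=1 c=0 clk=0 b=0 g=0 h=0 a=1 j=1
  Δ1: c:0→1, clk:0→1
  Δ2: d:0→1, j:1→0
  Δ3: f:1→0
  Δ4: a:1→0
  (4Δ to stable)
t=5 Δ0: d=1 e=0 f=0 c=1 clk=1 b=0 g=0 h=0 a=0 j=0
  Δ1: c:1→0, clk:1→0
  Δ2: j:0→1
  (2Δ to stable)
t=6 Δ0: d=1 e=0 f=0 c=0 clk=0 b=0 g=0 h=0 a=0 j=1
  Δ1: clk:0→1
  Δ2: d:1→0, e:0→1
  Δ3: f:0→1
  Δ4: a:0→1
  (4Δ to stable)
t=7 Δ0: d=0 e=1 f=1 c=0 clk=1 b=0 g=0 h=0 a=1 j=1
  Δ1: c:0→1, clk:1→0
  Δ2: j:1→0
  (2Δ to stable)
t=8 Δ0: d=0 e=1 f=1 c=1 clk=0 b=0 g=0 h=0 a=1 j=0
  Δ1: clk:0→1
  Δ2: d:0→1, e:1→0
  Δ3: f:1→0
  Δ4: a:1→0
  (4Δ to stable)
t=9 Δ0: d=1 e=0 f=0 c=1 clk=1 b=0 g=0 h=0 a=0 j=0
  Δ1: c:1→0, clk:1→0
  Δ2: j:0→1
  (2Δ to stable)
t=10 Δ0: d=1 e=0 f=0 c=0 clk=0 b=0 g=0 h=0 a=0 j=1
  Δ1: clk:0→1
  Δ2: d:1→0, e:0→1
  Δ3: f:0→1
  Δ4: a:0→1
  (4Δ to stable)
t=11 Δ0: d=0 e=1 f=1 c=0 clk=1 b=0 g=0 h=0 a=1 j=1
  Δ1: c:0→1, clk:1→0
  Δ2: j:1→0
  (2Δ to stable)
t=12 Δ0: d=0 e=1 f=1 c=1 clk=0 b=0 g=0 h=0 a=1 j=0
  Δ1: clk:0→1
  Δ2: d:0→1, e:1→0
  Δ3: f:1→0
  Δ4: a:1→0
  (4Δ to stable)
t=13 Δ0: d=1 e=0 f=0 c=1 clk=1 b=0 g=0 h=0 a=0 j=0
  Δ1: c:1→0, clk:1→0
  Δ2: j:0→1
  (2Δ to stable)
t=14 Δ0: d=1 e=0 f=0 c=0 clk=0 b=0 g=0 h=0 a=0 j=1
  Δ1: clk:0→1
  Δ2: d:1→0, e:0→1
  Δ3: f:0→1
  Δ4: a:0→1
  (4Δ to stable)
t=15 Δ0: d=0 e=1 f=1 c=0 clk=1 b=0 g=0 h=0 a=1 j=1
  Δ1: c:0→1, clk:1→0
  Δ2: j:1→0
  (2Δ to stable)
t=16 Δ0: d=0 e=1 f=1 c=1 clk=0 b=0 g=0 h=0 a=1 j=0
  Δ1: clk:0→1
  Δ2: d:0→1, e:1→0
  Δ3: f:1→0
  Δ4: a:1→0
  (4Δ to stable)
t=17 Δ0: d=1 e=0 f=0 c=1 clk=1 b=0 g=0 h=0 a=0 j=0
  Δ1: c:1→0, clk:1→0
  Δ2: j:0→1
  (2Δ to stable)
t=18 Δ0: d=1 e=0 f=0 c=0 clk=0 b=0 g=0 h=0 a=0 j=1
  Δ1: clk:0→1
  Δ2: d:1→0, e:0→1
  Δ3: f:0→1
  Δ4: a:0→1
  (4Δ to stable)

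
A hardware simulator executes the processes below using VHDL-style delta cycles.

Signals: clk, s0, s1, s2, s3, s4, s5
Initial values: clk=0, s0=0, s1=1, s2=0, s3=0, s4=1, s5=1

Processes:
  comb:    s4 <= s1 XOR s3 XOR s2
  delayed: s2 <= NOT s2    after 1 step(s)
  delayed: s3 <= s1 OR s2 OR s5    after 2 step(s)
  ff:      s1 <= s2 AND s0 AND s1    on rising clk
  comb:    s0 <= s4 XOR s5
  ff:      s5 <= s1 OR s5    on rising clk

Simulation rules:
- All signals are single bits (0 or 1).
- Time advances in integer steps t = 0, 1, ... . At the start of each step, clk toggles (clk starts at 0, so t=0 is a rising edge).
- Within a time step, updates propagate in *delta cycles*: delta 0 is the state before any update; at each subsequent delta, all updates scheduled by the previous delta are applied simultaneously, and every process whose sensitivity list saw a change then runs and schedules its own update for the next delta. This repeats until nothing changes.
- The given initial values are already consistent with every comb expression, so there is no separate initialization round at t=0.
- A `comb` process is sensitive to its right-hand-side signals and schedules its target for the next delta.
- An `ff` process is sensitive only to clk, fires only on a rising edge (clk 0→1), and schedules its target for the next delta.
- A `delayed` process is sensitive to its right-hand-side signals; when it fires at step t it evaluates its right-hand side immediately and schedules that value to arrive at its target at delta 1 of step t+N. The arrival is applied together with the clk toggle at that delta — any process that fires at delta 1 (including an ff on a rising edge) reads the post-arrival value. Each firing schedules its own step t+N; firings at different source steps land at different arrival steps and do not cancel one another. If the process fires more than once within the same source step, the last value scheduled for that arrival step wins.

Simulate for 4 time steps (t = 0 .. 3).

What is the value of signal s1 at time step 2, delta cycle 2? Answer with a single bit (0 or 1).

0

t0.Δ0 s1=1 clk=0 s4=1 s0=0 s2=0 s3=0 s5=1
t0.Δ1 s1=1 clk=1 s4=1 s0=0 s2=0 s3=0 s5=1
t0.Δ2 s1=0 clk=1 s4=1 s0=0 s2=0 s3=0 s5=1
t0.Δ3 s1=0 clk=1 s4=0 s0=0 s2=0 s3=0 s5=1
t0.Δ4 s1=0 clk=1 s4=0 s0=1 s2=0 s3=0 s5=1
t1.Δ0 s1=0 clk=1 s4=0 s0=1 s2=0 s3=0 s5=1
t1.Δ1 s1=0 clk=0 s4=0 s0=1 s2=0 s3=0 s5=1
t2.Δ0 s1=0 clk=0 s4=0 s0=1 s2=0 s3=0 s5=1
t2.Δ1 s1=0 clk=1 s4=0 s0=1 s2=0 s3=1 s5=1
t2.Δ2 s1=0 clk=1 s4=1 s0=1 s2=0 s3=1 s5=1
t2.Δ3 s1=0 clk=1 s4=1 s0=0 s2=0 s3=1 s5=1
t3.Δ0 s1=0 clk=1 s4=1 s0=0 s2=0 s3=1 s5=1
t3.Δ1 s1=0 clk=0 s4=1 s0=0 s2=0 s3=1 s5=1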